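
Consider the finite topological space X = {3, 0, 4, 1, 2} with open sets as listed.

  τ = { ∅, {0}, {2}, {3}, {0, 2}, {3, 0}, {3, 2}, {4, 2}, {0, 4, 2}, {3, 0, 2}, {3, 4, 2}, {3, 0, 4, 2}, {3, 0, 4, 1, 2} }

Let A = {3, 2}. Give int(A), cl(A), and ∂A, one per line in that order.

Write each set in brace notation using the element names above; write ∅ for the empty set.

int(A) = {3, 2}
cl(A)  = {3, 4, 1, 2}
∂A     = {4, 1}

opens ⊆ A: ∅, {2}, {3}, {3, 2}; union → int = {3, 2}
complement {0, 4, 1}; its interior {0}; cl(A) = X∖{0} = {3, 4, 1, 2}
boundary = {3, 4, 1, 2} ∖ {3, 2} = {4, 1}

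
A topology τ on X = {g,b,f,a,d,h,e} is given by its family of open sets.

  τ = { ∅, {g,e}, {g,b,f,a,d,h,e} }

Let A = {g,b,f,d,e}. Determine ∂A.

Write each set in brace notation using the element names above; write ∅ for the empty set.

U open, U⊆A: ∅, {g,e}. int(A) = ⋃ = {g,e}
X∖A={a,h}, int(X∖A)=∅, hence cl(A)={g,b,f,a,d,h,e}
∂A: remove int from cl → {b,f,a,d,h}

{b,f,a,d,h}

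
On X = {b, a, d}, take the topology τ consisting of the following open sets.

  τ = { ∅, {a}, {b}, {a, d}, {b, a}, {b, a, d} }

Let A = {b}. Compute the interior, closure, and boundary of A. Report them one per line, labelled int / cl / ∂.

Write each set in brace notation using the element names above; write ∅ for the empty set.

int(A) = {b}
cl(A)  = {b}
∂A     = ∅

opens ⊆ A: ∅, {b}; union → int = {b}
complement {a, d}; its interior {a, d}; cl(A) = X∖{a, d} = {b}
boundary = {b} ∖ {b} = ∅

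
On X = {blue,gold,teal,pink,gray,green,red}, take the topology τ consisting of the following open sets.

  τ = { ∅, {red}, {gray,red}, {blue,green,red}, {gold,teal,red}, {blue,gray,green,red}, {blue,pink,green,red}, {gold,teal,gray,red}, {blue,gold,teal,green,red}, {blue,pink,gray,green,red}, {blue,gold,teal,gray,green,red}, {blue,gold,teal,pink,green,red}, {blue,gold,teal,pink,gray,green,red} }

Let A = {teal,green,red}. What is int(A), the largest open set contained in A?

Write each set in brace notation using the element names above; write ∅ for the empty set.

{red}

interior: largest open inside A is {red} (from ∅, {red})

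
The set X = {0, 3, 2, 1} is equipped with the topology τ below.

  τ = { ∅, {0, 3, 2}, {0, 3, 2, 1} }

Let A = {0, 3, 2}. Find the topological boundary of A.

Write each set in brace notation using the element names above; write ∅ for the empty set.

{1}

open subsets of A: ∅, {0, 3, 2}; so int(A) = {0, 3, 2}
closure: X∖int(X∖A) = X∖∅ = {0, 3, 2, 1}
∂A = {0, 3, 2, 1} minus {0, 3, 2} = {1}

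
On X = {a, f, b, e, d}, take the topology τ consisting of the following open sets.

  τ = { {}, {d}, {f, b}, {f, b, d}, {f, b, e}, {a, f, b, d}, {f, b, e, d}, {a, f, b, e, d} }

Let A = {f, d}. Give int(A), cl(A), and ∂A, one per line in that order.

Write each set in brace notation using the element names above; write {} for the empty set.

int(A) = {d}
cl(A)  = {a, f, b, e, d}
∂A     = {a, f, b, e}

open subsets of A: {}, {d}; so int(A) = {d}
closure: X∖int(X∖A) = X∖{} = {a, f, b, e, d}
∂A = {a, f, b, e, d} minus {d} = {a, f, b, e}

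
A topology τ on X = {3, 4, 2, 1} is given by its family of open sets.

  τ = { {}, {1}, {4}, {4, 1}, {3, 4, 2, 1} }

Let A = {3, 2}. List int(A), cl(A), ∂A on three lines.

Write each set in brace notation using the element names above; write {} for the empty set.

int(A) = {}
cl(A)  = {3, 2}
∂A     = {3, 2}

open subsets of A: {}; so int(A) = {}
closure: X∖int(X∖A) = X∖{4, 1} = {3, 2}
∂A = {3, 2} minus {} = {3, 2}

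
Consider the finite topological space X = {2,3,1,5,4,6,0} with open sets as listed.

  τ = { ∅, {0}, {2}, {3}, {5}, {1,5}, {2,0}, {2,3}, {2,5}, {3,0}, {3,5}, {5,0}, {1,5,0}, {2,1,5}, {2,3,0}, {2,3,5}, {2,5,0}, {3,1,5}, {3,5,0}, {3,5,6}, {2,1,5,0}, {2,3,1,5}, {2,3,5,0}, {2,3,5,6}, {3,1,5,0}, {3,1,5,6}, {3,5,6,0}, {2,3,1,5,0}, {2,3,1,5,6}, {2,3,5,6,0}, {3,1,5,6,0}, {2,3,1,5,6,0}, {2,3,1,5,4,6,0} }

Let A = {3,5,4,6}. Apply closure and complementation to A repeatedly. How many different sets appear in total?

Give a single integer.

X∖A={2,1,0}, int(X∖A)={2,0}, hence cl(A)={3,1,5,4,6}
Orbit (k=closure, c=complement):
  1. A     = {3,5,4,6}
  2. kA    = {3,1,5,4,6}
  3. cA    = {2,1,0}
  4. ckA   = {2,0}
  5. kcA   = {2,1,4,0}
  6. kckA  = {2,4,0}
  7. ckcA  = {3,5,6}
  8. ckckA = {3,1,5,6}
(closed under both — stop)

8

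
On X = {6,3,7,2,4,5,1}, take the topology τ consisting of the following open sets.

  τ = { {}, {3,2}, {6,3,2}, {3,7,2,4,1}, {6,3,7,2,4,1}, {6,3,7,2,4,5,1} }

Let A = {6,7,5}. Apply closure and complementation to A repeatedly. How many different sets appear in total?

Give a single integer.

cl via duality: int({3,2,4,1}) = {3,2}, so X∖{3,2} = {6,7,4,5,1}
Write k for closure, c for complement:
  1. A     = {6,7,5}
  2. kA    = {6,7,4,5,1}
  3. cA    = {3,2,4,1}
  4. ckA   = {3,2}
  5. kcA   = {6,3,7,2,4,5,1}
  6. ckcA  = {}
applying k or c yields no new set

6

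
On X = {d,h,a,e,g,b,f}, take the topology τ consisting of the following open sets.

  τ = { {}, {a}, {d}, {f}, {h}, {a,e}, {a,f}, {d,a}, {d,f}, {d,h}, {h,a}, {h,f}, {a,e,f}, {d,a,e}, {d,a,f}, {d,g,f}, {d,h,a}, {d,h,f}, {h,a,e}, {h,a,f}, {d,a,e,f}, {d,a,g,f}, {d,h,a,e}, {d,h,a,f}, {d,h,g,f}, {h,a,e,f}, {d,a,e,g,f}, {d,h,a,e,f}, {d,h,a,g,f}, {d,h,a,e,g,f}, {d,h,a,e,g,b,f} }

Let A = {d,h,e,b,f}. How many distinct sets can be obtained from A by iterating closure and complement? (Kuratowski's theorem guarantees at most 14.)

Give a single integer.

10

X∖A={a,g}, int(X∖A)={a}, hence cl(A)={d,h,e,g,b,f}
Orbit (k=closure, c=complement):
  1. A     = {d,h,e,b,f}
  2. kA    = {d,h,e,g,b,f}
  3. cA    = {a,g}
  4. ckA   = {a}
  5. kcA   = {a,e,g,b}
  6. kckA  = {a,e,b}
  7. ckcA  = {d,h,f}
  8. ckckA = {d,h,g,f}
  9. kckcA = {d,h,g,b,f}
  10. ckckcA = {a,e}
(closed under both — stop)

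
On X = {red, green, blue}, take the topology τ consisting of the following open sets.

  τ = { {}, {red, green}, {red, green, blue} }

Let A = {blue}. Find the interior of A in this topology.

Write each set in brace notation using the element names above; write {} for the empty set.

open subsets of A: {}; so int(A) = {}

{}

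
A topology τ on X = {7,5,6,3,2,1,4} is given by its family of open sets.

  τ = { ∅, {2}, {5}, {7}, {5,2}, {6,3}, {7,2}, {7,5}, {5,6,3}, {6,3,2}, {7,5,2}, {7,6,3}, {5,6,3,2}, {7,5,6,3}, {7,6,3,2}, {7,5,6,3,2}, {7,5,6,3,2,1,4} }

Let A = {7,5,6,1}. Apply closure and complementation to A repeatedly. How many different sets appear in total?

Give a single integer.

complement {3,2,4}; its interior {2}; cl(A) = X∖{2} = {7,5,6,3,1,4}
With k = closure, c = complement:
  1. A     = {7,5,6,1}
  2. kA    = {7,5,6,3,1,4}
  3. cA    = {3,2,4}
  4. ckA   = {2}
  5. kcA   = {6,3,2,1,4}
  6. kckA  = {2,1,4}
  7. ckcA  = {7,5}
  8. ckckA = {7,5,6,3}
  9. kckcA = {7,5,1,4}
  10. ckckcA = {6,3,2}
k, c of each give nothing new

10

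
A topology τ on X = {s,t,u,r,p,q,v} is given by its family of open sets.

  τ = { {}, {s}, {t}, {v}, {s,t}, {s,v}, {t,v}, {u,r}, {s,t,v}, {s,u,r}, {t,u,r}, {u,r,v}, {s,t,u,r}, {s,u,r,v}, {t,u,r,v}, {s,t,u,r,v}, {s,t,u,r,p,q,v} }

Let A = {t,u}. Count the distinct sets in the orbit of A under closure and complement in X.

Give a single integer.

closure: X∖int(X∖A) = X∖{s,v} = {t,u,r,p,q}
Let k=closure and c=complement:
  1. A     = {t,u}
  2. kA    = {t,u,r,p,q}
  3. cA    = {s,r,p,q,v}
  4. ckA   = {s,v}
  5. kcA   = {s,u,r,p,q,v}
  6. kckA  = {s,p,q,v}
  7. ckcA  = {t}
  8. ckckA = {t,u,r}
  9. kckcA = {t,p,q}
  10. ckckcA = {s,u,r,v}
— saturated at 10

10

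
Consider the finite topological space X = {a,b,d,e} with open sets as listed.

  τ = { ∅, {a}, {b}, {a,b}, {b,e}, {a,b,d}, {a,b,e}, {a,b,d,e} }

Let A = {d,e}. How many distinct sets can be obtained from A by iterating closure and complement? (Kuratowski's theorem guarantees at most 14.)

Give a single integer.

4

closure: X∖int(X∖A) = X∖{a,b} = {d,e}
Let k=closure and c=complement:
  1. A     = {d,e}
  2. cA    = {a,b}
  3. kcA   = {a,b,d,e}
  4. ckcA  = ∅
— saturated at 4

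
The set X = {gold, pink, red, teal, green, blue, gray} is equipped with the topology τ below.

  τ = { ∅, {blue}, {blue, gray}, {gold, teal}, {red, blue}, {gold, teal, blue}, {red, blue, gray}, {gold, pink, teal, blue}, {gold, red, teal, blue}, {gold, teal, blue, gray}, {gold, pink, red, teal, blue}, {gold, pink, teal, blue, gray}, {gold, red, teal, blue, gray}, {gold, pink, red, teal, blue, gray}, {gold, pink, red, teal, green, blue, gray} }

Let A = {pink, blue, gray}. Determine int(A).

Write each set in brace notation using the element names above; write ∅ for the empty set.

{blue, gray}

opens ⊆ A: ∅, {blue}, {blue, gray}; union → int = {blue, gray}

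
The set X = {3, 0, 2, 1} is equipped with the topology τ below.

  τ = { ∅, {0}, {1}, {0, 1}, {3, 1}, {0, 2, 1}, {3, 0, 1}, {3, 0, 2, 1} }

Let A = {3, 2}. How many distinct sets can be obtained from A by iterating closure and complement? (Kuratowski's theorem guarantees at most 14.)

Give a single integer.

4

closure: X∖int(X∖A) = X∖{0, 1} = {3, 2}
Let k=closure and c=complement:
  1. A     = {3, 2}
  2. cA    = {0, 1}
  3. kcA   = {3, 0, 2, 1}
  4. ckcA  = ∅
— saturated at 4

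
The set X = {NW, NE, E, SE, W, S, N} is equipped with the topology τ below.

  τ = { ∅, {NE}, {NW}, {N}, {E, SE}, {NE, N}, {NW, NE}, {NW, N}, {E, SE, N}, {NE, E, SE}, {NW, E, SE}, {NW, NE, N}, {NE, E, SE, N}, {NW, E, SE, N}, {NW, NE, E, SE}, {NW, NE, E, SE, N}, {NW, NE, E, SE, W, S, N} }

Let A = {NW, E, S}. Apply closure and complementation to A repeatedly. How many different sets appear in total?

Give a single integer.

10

cl via duality: int({NE, SE, W, N}) = {NE, N}, so X∖{NE, N} = {NW, E, SE, W, S}
Write k for closure, c for complement:
  1. A     = {NW, E, S}
  2. kA    = {NW, E, SE, W, S}
  3. cA    = {NE, SE, W, N}
  4. ckA   = {NE, N}
  5. kcA   = {NE, E, SE, W, S, N}
  6. kckA  = {NE, W, S, N}
  7. ckcA  = {NW}
  8. ckckA = {NW, E, SE}
  9. kckcA = {NW, W, S}
  10. ckckcA = {NE, E, SE, N}
applying k or c yields no new set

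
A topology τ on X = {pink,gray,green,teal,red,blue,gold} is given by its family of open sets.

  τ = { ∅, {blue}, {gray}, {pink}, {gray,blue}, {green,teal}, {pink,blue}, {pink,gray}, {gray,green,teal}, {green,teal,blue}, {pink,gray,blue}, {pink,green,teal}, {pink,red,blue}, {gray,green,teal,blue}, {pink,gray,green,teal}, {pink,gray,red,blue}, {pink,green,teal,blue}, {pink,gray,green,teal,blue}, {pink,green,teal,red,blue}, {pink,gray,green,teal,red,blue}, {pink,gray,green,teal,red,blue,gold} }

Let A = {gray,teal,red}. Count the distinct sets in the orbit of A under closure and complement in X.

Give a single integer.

12

cl via duality: int({pink,green,blue,gold}) = {pink,blue}, so X∖{pink,blue} = {gray,green,teal,red,gold}
Write k for closure, c for complement:
  1. A     = {gray,teal,red}
  2. kA    = {gray,green,teal,red,gold}
  3. cA    = {pink,green,blue,gold}
  4. ckA   = {pink,blue}
  5. kcA   = {pink,green,teal,red,blue,gold}
  6. kckA  = {pink,red,blue,gold}
  7. ckcA  = {gray}
  8. ckckA = {gray,green,teal}
  9. kckcA = {gray,gold}
  10. kckckA = {gray,green,teal,gold}
  11. ckckcA = {pink,green,teal,red,blue}
  12. ckckckA = {pink,red,blue}
applying k or c yields no new set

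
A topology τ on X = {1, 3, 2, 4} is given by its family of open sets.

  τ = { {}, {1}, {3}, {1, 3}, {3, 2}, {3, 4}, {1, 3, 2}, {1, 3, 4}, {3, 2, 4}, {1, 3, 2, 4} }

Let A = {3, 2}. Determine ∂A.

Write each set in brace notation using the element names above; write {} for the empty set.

open subsets of A: {}, {3}, {3, 2}; so int(A) = {3, 2}
closure: X∖int(X∖A) = X∖{1} = {3, 2, 4}
∂A = {3, 2, 4} minus {3, 2} = {4}

{4}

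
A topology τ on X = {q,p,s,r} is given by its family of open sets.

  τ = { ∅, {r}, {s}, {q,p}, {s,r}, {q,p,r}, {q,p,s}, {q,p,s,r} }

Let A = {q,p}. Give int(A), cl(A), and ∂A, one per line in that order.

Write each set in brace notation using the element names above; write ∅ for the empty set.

int(A) = {q,p}
cl(A)  = {q,p}
∂A     = ∅

opens ⊆ A: ∅, {q,p}; union → int = {q,p}
complement {s,r}; its interior {s,r}; cl(A) = X∖{s,r} = {q,p}
boundary = {q,p} ∖ {q,p} = ∅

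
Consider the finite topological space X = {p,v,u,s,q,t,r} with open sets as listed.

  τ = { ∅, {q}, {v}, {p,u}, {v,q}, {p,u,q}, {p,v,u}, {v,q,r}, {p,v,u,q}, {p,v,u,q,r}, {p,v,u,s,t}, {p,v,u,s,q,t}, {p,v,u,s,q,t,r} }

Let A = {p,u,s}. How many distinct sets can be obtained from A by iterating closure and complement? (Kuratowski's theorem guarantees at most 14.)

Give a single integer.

complement {v,q,t,r}; its interior {v,q,r}; cl(A) = X∖{v,q,r} = {p,u,s,t}
With k = closure, c = complement:
  1. A     = {p,u,s}
  2. kA    = {p,u,s,t}
  3. cA    = {v,q,t,r}
  4. ckA   = {v,q,r}
  5. kcA   = {v,s,q,t,r}
  6. ckcA  = {p,u}
k, c of each give nothing new

6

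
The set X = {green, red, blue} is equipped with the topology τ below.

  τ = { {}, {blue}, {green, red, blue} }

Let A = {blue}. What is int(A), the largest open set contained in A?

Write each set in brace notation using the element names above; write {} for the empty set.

{blue}

open subsets of A: {}, {blue}; so int(A) = {blue}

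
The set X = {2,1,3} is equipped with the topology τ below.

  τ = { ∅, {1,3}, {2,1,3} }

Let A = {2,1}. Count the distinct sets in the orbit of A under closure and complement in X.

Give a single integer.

complement {3}; its interior ∅; cl(A) = X∖∅ = {2,1,3}
With k = closure, c = complement:
  1. A     = {2,1}
  2. kA    = {2,1,3}
  3. cA    = {3}
  4. ckA   = ∅
k, c of each give nothing new

4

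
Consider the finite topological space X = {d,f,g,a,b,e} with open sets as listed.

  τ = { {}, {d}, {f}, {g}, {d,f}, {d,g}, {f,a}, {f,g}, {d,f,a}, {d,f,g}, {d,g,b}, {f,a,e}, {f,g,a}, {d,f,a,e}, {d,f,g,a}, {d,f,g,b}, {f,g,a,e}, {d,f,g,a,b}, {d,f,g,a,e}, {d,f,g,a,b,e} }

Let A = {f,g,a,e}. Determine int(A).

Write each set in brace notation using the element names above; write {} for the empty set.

{f,g,a,e}

U open, U⊆A: {}, {f}, {g}, {f,a}, {f,g}, {f,a,e}, {f,g,a}, {f,g,a,e}. int(A) = ⋃ = {f,g,a,e}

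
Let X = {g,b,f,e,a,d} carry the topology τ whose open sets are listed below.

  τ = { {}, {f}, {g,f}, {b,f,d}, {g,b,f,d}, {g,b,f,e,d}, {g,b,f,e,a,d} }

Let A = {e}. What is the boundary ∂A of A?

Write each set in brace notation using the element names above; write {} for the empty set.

{e,a}

open subsets of A: {}; so int(A) = {}
closure: X∖int(X∖A) = X∖{g,b,f,d} = {e,a}
∂A = {e,a} minus {} = {e,a}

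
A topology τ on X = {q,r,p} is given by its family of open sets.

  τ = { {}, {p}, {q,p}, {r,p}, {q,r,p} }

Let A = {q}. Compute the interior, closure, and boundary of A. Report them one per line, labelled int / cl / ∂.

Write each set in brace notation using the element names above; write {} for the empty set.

int(A) = {}
cl(A)  = {q}
∂A     = {q}

U open, U⊆A: {}. int(A) = ⋃ = {}
X∖A={r,p}, int(X∖A)={r,p}, hence cl(A)={q}
∂A: remove int from cl → {q}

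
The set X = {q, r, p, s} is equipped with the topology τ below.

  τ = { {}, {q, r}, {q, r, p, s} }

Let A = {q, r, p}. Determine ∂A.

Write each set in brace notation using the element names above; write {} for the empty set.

U open, U⊆A: {}, {q, r}. int(A) = ⋃ = {q, r}
X∖A={s}, int(X∖A)={}, hence cl(A)={q, r, p, s}
∂A: remove int from cl → {p, s}

{p, s}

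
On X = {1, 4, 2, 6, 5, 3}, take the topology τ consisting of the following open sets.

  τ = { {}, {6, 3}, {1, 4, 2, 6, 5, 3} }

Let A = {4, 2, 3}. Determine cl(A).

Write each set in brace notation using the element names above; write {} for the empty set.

complement {1, 6, 5}; its interior {}; cl(A) = X∖{} = {1, 4, 2, 6, 5, 3}

{1, 4, 2, 6, 5, 3}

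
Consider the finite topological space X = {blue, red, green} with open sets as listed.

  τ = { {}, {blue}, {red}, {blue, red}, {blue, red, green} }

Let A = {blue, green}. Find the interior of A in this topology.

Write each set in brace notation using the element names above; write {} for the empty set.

open subsets of A: {}, {blue}; so int(A) = {blue}

{blue}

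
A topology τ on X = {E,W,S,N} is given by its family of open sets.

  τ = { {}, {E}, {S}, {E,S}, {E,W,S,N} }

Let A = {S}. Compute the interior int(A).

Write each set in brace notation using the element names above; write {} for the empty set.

{S}

opens ⊆ A: {}, {S}; union → int = {S}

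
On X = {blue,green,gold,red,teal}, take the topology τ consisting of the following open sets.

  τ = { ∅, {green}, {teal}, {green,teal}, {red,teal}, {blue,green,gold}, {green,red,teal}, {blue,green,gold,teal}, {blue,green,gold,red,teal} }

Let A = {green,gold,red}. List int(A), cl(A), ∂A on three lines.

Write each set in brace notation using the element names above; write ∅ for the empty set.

opens ⊆ A: ∅, {green}; union → int = {green}
complement {blue,teal}; its interior {teal}; cl(A) = X∖{teal} = {blue,green,gold,red}
boundary = {blue,green,gold,red} ∖ {green} = {blue,gold,red}

int(A) = {green}
cl(A)  = {blue,green,gold,red}
∂A     = {blue,gold,red}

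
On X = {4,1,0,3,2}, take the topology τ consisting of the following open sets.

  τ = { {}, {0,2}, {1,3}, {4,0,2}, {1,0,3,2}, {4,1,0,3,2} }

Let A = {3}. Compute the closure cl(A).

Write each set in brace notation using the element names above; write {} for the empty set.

X∖A={4,1,0,2}, int(X∖A)={4,0,2}, hence cl(A)={1,3}

{1,3}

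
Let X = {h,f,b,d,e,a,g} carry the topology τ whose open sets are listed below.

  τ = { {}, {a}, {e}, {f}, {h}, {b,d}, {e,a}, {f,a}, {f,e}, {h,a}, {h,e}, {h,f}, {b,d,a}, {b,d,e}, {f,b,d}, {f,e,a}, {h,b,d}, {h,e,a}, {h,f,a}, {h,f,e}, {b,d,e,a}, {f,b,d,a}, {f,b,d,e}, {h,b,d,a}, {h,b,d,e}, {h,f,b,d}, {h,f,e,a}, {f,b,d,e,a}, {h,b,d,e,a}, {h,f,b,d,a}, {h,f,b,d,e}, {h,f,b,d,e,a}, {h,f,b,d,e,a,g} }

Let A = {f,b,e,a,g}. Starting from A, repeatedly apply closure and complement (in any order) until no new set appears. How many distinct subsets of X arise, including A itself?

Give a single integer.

10

closure: X∖int(X∖A) = X∖{h} = {f,b,d,e,a,g}
Let k=closure and c=complement:
  1. A     = {f,b,e,a,g}
  2. kA    = {f,b,d,e,a,g}
  3. cA    = {h,d}
  4. ckA   = {h}
  5. kcA   = {h,b,d,g}
  6. kckA  = {h,g}
  7. ckcA  = {f,e,a}
  8. ckckA = {f,b,d,e,a}
  9. kckcA = {f,e,a,g}
  10. ckckcA = {h,b,d}
— saturated at 10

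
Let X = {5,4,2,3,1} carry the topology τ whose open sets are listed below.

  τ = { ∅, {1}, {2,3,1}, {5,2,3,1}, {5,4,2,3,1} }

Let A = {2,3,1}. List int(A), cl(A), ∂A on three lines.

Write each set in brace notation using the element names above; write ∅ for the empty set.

int(A) = {2,3,1}
cl(A)  = {5,4,2,3,1}
∂A     = {5,4}

opens ⊆ A: ∅, {1}, {2,3,1}; union → int = {2,3,1}
complement {5,4}; its interior ∅; cl(A) = X∖∅ = {5,4,2,3,1}
boundary = {5,4,2,3,1} ∖ {2,3,1} = {5,4}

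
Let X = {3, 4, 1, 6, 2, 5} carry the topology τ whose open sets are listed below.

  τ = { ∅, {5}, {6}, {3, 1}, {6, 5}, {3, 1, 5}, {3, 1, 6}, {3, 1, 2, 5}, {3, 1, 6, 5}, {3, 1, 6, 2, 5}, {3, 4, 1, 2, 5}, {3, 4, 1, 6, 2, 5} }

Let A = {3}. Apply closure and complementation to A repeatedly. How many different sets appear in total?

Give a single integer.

8

X∖A={4, 1, 6, 2, 5}, int(X∖A)={6, 5}, hence cl(A)={3, 4, 1, 2}
Orbit (k=closure, c=complement):
  1. A     = {3}
  2. kA    = {3, 4, 1, 2}
  3. cA    = {4, 1, 6, 2, 5}
  4. ckA   = {6, 5}
  5. kcA   = {3, 4, 1, 6, 2, 5}
  6. kckA  = {4, 6, 2, 5}
  7. ckcA  = ∅
  8. ckckA = {3, 1}
(closed under both — stop)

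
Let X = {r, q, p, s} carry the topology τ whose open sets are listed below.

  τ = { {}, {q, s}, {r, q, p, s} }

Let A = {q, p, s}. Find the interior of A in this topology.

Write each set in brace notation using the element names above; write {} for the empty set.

{q, s}

opens ⊆ A: {}, {q, s}; union → int = {q, s}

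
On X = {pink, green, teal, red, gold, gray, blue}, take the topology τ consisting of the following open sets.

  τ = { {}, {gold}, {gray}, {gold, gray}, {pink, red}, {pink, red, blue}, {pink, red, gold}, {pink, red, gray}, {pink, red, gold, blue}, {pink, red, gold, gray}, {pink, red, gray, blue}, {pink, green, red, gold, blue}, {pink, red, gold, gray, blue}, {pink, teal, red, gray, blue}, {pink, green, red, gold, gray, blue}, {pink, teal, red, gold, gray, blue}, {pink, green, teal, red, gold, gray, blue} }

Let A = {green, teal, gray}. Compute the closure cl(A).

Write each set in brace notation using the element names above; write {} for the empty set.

X∖A={pink, red, gold, blue}, int(X∖A)={pink, red, gold, blue}, hence cl(A)={green, teal, gray}

{green, teal, gray}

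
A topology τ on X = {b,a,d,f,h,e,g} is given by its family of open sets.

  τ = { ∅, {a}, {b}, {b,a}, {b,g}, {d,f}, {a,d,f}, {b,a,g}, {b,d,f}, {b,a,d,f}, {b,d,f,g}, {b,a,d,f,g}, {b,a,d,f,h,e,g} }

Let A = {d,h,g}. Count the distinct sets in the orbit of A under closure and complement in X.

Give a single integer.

complement {b,a,f,e}; its interior {b,a}; cl(A) = X∖{b,a} = {d,f,h,e,g}
With k = closure, c = complement:
  1. A     = {d,h,g}
  2. kA    = {d,f,h,e,g}
  3. cA    = {b,a,f,e}
  4. ckA   = {b,a}
  5. kcA   = {b,a,d,f,h,e,g}
  6. kckA  = {b,a,h,e,g}
  7. ckcA  = ∅
  8. ckckA = {d,f}
  9. kckckA = {d,f,h,e}
  10. ckckckA = {b,a,g}
k, c of each give nothing new

10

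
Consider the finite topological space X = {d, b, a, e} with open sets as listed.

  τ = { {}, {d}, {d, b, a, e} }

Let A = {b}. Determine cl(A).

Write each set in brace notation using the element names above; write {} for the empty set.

X∖A={d, a, e}, int(X∖A)={d}, hence cl(A)={b, a, e}

{b, a, e}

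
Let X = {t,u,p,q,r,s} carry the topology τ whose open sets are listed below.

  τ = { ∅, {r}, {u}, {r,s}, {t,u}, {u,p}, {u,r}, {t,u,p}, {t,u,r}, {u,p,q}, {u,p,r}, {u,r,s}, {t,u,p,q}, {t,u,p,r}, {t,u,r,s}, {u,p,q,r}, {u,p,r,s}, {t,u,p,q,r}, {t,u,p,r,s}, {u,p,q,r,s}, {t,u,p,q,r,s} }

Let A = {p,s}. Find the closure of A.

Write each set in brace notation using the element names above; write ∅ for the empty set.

complement {t,u,q,r}; its interior {t,u,r}; cl(A) = X∖{t,u,r} = {p,q,s}

{p,q,s}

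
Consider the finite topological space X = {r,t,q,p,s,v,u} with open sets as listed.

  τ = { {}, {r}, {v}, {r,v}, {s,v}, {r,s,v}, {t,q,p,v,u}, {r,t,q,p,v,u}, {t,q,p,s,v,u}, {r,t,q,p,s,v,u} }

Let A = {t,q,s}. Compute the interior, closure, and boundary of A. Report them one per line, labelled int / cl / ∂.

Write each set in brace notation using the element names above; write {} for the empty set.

int(A) = {}
cl(A)  = {t,q,p,s,u}
∂A     = {t,q,p,s,u}

opens ⊆ A: {}; union → int = {}
complement {r,p,v,u}; its interior {r,v}; cl(A) = X∖{r,v} = {t,q,p,s,u}
boundary = {t,q,p,s,u} ∖ {} = {t,q,p,s,u}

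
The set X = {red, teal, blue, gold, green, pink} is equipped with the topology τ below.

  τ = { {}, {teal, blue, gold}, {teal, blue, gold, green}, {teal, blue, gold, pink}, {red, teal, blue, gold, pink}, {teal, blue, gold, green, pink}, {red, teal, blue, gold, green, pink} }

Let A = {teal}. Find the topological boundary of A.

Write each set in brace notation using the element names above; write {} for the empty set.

{red, teal, blue, gold, green, pink}

open subsets of A: {}; so int(A) = {}
closure: X∖int(X∖A) = X∖{} = {red, teal, blue, gold, green, pink}
∂A = {red, teal, blue, gold, green, pink} minus {} = {red, teal, blue, gold, green, pink}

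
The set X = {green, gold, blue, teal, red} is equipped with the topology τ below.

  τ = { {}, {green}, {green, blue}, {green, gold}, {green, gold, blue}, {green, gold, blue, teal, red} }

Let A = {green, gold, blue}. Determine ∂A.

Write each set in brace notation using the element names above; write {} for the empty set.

interior: largest open inside A is {green, gold, blue} (from {}, {green}, {green, gold}, {green, blue}, {green, gold, blue})
cl via duality: int({teal, red}) = {}, so X∖{} = {green, gold, blue, teal, red}
cl∖int = {teal, red}

{teal, red}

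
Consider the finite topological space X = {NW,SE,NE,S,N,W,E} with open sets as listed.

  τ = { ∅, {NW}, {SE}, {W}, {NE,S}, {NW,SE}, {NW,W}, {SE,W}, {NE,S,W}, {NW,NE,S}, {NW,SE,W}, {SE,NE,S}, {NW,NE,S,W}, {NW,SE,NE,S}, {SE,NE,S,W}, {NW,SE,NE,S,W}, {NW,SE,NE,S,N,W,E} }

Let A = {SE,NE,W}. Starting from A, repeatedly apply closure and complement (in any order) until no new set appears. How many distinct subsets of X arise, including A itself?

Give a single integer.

X∖A={NW,S,N,E}, int(X∖A)={NW}, hence cl(A)={SE,NE,S,N,W,E}
Orbit (k=closure, c=complement):
  1. A     = {SE,NE,W}
  2. kA    = {SE,NE,S,N,W,E}
  3. cA    = {NW,S,N,E}
  4. ckA   = {NW}
  5. kcA   = {NW,NE,S,N,E}
  6. kckA  = {NW,N,E}
  7. ckcA  = {SE,W}
  8. ckckA = {SE,NE,S,W}
  9. kckcA = {SE,N,W,E}
  10. ckckcA = {NW,NE,S}
(closed under both — stop)

10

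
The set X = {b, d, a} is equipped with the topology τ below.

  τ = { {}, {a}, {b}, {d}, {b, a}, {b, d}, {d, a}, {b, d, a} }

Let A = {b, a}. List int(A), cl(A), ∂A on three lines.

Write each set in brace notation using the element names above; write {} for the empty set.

U open, U⊆A: {}, {b}, {a}, {b, a}. int(A) = ⋃ = {b, a}
X∖A={d}, int(X∖A)={d}, hence cl(A)={b, a}
∂A: remove int from cl → {}

int(A) = {b, a}
cl(A)  = {b, a}
∂A     = {}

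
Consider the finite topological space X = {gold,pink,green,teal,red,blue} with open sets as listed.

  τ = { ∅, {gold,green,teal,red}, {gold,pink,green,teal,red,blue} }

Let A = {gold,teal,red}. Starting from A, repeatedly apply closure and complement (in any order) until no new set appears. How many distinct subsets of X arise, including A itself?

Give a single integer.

4

closure: X∖int(X∖A) = X∖∅ = {gold,pink,green,teal,red,blue}
Let k=closure and c=complement:
  1. A     = {gold,teal,red}
  2. kA    = {gold,pink,green,teal,red,blue}
  3. cA    = {pink,green,blue}
  4. ckA   = ∅
— saturated at 4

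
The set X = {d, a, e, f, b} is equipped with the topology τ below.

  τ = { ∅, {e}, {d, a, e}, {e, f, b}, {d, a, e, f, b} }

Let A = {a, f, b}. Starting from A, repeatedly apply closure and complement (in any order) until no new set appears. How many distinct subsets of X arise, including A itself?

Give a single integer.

6

cl via duality: int({d, e}) = {e}, so X∖{e} = {d, a, f, b}
Write k for closure, c for complement:
  1. A     = {a, f, b}
  2. kA    = {d, a, f, b}
  3. cA    = {d, e}
  4. ckA   = {e}
  5. kcA   = {d, a, e, f, b}
  6. ckcA  = ∅
applying k or c yields no new set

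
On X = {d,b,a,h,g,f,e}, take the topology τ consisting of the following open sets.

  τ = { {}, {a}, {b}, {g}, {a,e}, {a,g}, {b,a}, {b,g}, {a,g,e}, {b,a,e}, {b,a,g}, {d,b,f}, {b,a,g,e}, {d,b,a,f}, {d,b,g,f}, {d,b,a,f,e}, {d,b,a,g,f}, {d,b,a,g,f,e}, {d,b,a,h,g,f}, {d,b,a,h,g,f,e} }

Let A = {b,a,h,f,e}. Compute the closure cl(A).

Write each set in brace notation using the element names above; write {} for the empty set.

{d,b,a,h,f,e}

closure: X∖int(X∖A) = X∖{g} = {d,b,a,h,f,e}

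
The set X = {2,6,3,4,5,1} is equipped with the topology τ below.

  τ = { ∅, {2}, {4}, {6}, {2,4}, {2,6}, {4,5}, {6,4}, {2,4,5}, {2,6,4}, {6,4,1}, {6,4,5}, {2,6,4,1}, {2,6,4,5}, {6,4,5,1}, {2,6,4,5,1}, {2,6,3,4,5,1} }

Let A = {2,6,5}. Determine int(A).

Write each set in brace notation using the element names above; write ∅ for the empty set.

{2,6}

U open, U⊆A: ∅, {6}, {2}, {2,6}. int(A) = ⋃ = {2,6}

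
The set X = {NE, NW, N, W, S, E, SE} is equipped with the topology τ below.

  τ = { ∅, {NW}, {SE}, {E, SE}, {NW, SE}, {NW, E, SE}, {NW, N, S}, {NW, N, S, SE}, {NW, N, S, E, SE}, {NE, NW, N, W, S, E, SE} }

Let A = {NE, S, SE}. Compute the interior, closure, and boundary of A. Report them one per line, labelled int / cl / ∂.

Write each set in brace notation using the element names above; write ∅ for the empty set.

open subsets of A: ∅, {SE}; so int(A) = {SE}
closure: X∖int(X∖A) = X∖{NW} = {NE, N, W, S, E, SE}
∂A = {NE, N, W, S, E, SE} minus {SE} = {NE, N, W, S, E}

int(A) = {SE}
cl(A)  = {NE, N, W, S, E, SE}
∂A     = {NE, N, W, S, E}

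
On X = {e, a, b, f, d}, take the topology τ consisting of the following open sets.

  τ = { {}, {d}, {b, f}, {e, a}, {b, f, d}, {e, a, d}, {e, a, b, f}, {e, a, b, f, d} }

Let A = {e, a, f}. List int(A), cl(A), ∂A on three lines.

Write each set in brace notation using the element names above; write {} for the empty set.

int(A) = {e, a}
cl(A)  = {e, a, b, f}
∂A     = {b, f}

U open, U⊆A: {}, {e, a}. int(A) = ⋃ = {e, a}
X∖A={b, d}, int(X∖A)={d}, hence cl(A)={e, a, b, f}
∂A: remove int from cl → {b, f}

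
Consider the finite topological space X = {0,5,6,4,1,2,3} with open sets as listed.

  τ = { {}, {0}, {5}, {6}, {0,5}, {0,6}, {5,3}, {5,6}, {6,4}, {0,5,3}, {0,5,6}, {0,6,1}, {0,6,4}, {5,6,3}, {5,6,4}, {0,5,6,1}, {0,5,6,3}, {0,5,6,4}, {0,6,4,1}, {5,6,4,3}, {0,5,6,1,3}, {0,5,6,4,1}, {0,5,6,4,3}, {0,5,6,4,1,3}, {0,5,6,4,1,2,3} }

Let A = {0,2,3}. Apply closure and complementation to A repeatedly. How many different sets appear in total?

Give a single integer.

closure: X∖int(X∖A) = X∖{5,6,4} = {0,1,2,3}
Let k=closure and c=complement:
  1. A     = {0,2,3}
  2. kA    = {0,1,2,3}
  3. cA    = {5,6,4,1}
  4. ckA   = {5,6,4}
  5. kcA   = {5,6,4,1,2,3}
  6. ckcA  = {0}
  7. kckcA = {0,1,2}
  8. ckckcA = {5,6,4,3}
— saturated at 8

8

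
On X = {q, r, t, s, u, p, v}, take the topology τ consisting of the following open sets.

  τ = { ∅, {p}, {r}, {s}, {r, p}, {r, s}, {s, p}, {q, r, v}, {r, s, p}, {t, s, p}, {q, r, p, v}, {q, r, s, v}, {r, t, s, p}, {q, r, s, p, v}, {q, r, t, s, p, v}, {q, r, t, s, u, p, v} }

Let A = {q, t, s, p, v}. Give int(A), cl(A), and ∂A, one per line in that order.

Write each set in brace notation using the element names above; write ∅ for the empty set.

int(A) = {t, s, p}
cl(A)  = {q, t, s, u, p, v}
∂A     = {q, u, v}

opens ⊆ A: ∅, {p}, {s}, {s, p}, {t, s, p}; union → int = {t, s, p}
complement {r, u}; its interior {r}; cl(A) = X∖{r} = {q, t, s, u, p, v}
boundary = {q, t, s, u, p, v} ∖ {t, s, p} = {q, u, v}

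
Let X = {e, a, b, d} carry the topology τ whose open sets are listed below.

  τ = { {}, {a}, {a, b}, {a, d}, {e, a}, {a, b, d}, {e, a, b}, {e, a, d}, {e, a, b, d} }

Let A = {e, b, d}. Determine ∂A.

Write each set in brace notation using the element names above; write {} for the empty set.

{e, b, d}

open subsets of A: {}; so int(A) = {}
closure: X∖int(X∖A) = X∖{a} = {e, b, d}
∂A = {e, b, d} minus {} = {e, b, d}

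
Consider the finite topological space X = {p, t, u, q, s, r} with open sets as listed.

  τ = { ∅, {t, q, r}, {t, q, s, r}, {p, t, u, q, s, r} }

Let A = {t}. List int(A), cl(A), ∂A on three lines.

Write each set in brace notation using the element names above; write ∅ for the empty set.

int(A) = ∅
cl(A)  = {p, t, u, q, s, r}
∂A     = {p, t, u, q, s, r}

open subsets of A: ∅; so int(A) = ∅
closure: X∖int(X∖A) = X∖∅ = {p, t, u, q, s, r}
∂A = {p, t, u, q, s, r} minus ∅ = {p, t, u, q, s, r}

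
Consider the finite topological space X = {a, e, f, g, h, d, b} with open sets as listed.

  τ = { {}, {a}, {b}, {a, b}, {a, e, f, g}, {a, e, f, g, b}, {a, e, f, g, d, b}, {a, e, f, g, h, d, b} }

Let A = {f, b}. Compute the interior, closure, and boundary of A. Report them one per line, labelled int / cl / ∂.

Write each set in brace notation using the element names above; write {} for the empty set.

int(A) = {b}
cl(A)  = {e, f, g, h, d, b}
∂A     = {e, f, g, h, d}

opens ⊆ A: {}, {b}; union → int = {b}
complement {a, e, g, h, d}; its interior {a}; cl(A) = X∖{a} = {e, f, g, h, d, b}
boundary = {e, f, g, h, d, b} ∖ {b} = {e, f, g, h, d}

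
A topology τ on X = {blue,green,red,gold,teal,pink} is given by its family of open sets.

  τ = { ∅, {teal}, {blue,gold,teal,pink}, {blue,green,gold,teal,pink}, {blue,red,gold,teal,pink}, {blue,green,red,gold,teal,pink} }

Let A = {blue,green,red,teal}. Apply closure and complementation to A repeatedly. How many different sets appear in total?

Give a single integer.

X∖A={gold,pink}, int(X∖A)=∅, hence cl(A)={blue,green,red,gold,teal,pink}
Orbit (k=closure, c=complement):
  1. A     = {blue,green,red,teal}
  2. kA    = {blue,green,red,gold,teal,pink}
  3. cA    = {gold,pink}
  4. ckA   = ∅
  5. kcA   = {blue,green,red,gold,pink}
  6. ckcA  = {teal}
(closed under both — stop)

6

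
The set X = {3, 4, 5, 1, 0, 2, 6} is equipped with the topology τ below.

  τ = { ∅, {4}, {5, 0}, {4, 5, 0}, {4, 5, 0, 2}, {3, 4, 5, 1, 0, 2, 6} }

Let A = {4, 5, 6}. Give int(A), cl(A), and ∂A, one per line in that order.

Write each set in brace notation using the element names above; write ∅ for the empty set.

int(A) = {4}
cl(A)  = {3, 4, 5, 1, 0, 2, 6}
∂A     = {3, 5, 1, 0, 2, 6}

interior: largest open inside A is {4} (from ∅, {4})
cl via duality: int({3, 1, 0, 2}) = ∅, so X∖∅ = {3, 4, 5, 1, 0, 2, 6}
cl∖int = {3, 5, 1, 0, 2, 6}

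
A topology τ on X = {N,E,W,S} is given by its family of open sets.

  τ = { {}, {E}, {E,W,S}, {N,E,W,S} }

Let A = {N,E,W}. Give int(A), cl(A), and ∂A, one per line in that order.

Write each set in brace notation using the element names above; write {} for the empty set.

U open, U⊆A: {}, {E}. int(A) = ⋃ = {E}
X∖A={S}, int(X∖A)={}, hence cl(A)={N,E,W,S}
∂A: remove int from cl → {N,W,S}

int(A) = {E}
cl(A)  = {N,E,W,S}
∂A     = {N,W,S}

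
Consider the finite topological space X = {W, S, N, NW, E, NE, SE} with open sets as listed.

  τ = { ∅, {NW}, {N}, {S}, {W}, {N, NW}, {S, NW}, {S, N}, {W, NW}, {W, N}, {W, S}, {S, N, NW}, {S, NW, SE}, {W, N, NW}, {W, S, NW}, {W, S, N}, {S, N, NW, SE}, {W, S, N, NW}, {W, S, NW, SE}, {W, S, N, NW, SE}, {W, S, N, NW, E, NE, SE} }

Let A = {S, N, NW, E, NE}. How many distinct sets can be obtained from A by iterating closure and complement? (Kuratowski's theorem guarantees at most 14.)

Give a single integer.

closure: X∖int(X∖A) = X∖{W} = {S, N, NW, E, NE, SE}
Let k=closure and c=complement:
  1. A     = {S, N, NW, E, NE}
  2. kA    = {S, N, NW, E, NE, SE}
  3. cA    = {W, SE}
  4. ckA   = {W}
  5. kcA   = {W, E, NE, SE}
  6. kckA  = {W, E, NE}
  7. ckcA  = {S, N, NW}
  8. ckckA = {S, N, NW, SE}
— saturated at 8

8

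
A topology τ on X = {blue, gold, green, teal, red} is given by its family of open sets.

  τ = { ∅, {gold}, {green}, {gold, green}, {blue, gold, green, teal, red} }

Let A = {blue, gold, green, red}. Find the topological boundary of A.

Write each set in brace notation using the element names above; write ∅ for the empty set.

{blue, teal, red}

opens ⊆ A: ∅, {gold}, {green}, {gold, green}; union → int = {gold, green}
complement {teal}; its interior ∅; cl(A) = X∖∅ = {blue, gold, green, teal, red}
boundary = {blue, gold, green, teal, red} ∖ {gold, green} = {blue, teal, red}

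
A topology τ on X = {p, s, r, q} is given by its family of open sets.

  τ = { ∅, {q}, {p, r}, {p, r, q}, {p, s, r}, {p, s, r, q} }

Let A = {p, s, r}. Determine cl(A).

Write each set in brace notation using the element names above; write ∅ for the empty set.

{p, s, r}

complement {q}; its interior {q}; cl(A) = X∖{q} = {p, s, r}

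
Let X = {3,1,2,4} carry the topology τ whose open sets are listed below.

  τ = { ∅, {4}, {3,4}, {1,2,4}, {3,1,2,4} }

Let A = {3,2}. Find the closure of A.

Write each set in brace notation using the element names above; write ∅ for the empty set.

{3,1,2}

X∖A={1,4}, int(X∖A)={4}, hence cl(A)={3,1,2}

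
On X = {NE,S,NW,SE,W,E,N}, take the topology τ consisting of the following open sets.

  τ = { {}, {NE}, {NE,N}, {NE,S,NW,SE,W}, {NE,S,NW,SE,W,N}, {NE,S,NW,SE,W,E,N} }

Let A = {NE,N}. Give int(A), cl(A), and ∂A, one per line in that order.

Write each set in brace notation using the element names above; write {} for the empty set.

interior: largest open inside A is {NE,N} (from {}, {NE}, {NE,N})
cl via duality: int({S,NW,SE,W,E}) = {}, so X∖{} = {NE,S,NW,SE,W,E,N}
cl∖int = {S,NW,SE,W,E}

int(A) = {NE,N}
cl(A)  = {NE,S,NW,SE,W,E,N}
∂A     = {S,NW,SE,W,E}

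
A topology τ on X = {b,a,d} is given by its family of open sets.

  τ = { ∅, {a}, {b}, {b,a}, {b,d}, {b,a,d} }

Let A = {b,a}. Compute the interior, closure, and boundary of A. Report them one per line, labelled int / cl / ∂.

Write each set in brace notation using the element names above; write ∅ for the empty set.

int(A) = {b,a}
cl(A)  = {b,a,d}
∂A     = {d}

open subsets of A: ∅, {b}, {a}, {b,a}; so int(A) = {b,a}
closure: X∖int(X∖A) = X∖∅ = {b,a,d}
∂A = {b,a,d} minus {b,a} = {d}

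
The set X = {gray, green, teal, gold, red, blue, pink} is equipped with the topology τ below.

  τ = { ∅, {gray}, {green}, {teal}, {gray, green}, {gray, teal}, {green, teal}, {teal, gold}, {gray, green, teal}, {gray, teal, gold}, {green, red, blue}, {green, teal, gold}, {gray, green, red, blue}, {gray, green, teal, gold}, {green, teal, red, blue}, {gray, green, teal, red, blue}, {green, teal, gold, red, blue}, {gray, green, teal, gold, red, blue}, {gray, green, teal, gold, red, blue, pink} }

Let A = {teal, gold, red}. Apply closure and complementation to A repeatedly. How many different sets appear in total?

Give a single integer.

8

complement {gray, green, blue, pink}; its interior {gray, green}; cl(A) = X∖{gray, green} = {teal, gold, red, blue, pink}
With k = closure, c = complement:
  1. A     = {teal, gold, red}
  2. kA    = {teal, gold, red, blue, pink}
  3. cA    = {gray, green, blue, pink}
  4. ckA   = {gray, green}
  5. kcA   = {gray, green, red, blue, pink}
  6. ckcA  = {teal, gold}
  7. kckcA = {teal, gold, pink}
  8. ckckcA = {gray, green, red, blue}
k, c of each give nothing new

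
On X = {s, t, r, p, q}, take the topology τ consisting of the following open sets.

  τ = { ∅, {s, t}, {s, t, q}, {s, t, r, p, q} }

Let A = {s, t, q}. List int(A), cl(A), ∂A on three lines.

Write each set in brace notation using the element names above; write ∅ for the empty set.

int(A) = {s, t, q}
cl(A)  = {s, t, r, p, q}
∂A     = {r, p}

open subsets of A: ∅, {s, t}, {s, t, q}; so int(A) = {s, t, q}
closure: X∖int(X∖A) = X∖∅ = {s, t, r, p, q}
∂A = {s, t, r, p, q} minus {s, t, q} = {r, p}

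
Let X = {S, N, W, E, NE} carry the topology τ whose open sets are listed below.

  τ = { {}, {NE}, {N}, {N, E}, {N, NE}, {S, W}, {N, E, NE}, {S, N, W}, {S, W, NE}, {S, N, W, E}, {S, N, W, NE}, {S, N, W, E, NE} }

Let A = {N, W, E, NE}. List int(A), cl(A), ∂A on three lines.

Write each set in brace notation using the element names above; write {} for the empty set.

interior: largest open inside A is {N, E, NE} (from {}, {N}, {NE}, {N, E}, {N, NE}, {N, E, NE})
cl via duality: int({S}) = {}, so X∖{} = {S, N, W, E, NE}
cl∖int = {S, W}

int(A) = {N, E, NE}
cl(A)  = {S, N, W, E, NE}
∂A     = {S, W}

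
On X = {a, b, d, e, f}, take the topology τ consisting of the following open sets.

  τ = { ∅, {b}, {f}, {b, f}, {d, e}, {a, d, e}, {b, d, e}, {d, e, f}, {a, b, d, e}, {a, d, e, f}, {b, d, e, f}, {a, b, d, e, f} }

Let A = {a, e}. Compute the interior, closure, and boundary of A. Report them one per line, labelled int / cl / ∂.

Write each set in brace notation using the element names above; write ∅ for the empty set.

U open, U⊆A: ∅. int(A) = ⋃ = ∅
X∖A={b, d, f}, int(X∖A)={b, f}, hence cl(A)={a, d, e}
∂A: remove int from cl → {a, d, e}

int(A) = ∅
cl(A)  = {a, d, e}
∂A     = {a, d, e}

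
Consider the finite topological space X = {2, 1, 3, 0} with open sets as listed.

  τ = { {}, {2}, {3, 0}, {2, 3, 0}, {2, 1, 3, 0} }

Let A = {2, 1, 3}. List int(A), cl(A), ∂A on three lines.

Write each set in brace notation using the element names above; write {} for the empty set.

int(A) = {2}
cl(A)  = {2, 1, 3, 0}
∂A     = {1, 3, 0}

interior: largest open inside A is {2} (from {}, {2})
cl via duality: int({0}) = {}, so X∖{} = {2, 1, 3, 0}
cl∖int = {1, 3, 0}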